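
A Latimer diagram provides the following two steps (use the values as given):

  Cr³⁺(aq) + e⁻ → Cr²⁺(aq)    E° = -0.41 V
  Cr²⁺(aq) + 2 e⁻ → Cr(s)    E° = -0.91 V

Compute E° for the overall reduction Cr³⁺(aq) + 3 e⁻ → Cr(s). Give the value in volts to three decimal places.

-0.743 V

Since ΔG° = −nFE° is additive over sequential reductions, n₃E°₃ = n₁E°₁ + n₂E°₂.
E°₃ = (1×-0.41 + 2×-0.91) / 3 = (-2.230) / 3 = -0.743 V.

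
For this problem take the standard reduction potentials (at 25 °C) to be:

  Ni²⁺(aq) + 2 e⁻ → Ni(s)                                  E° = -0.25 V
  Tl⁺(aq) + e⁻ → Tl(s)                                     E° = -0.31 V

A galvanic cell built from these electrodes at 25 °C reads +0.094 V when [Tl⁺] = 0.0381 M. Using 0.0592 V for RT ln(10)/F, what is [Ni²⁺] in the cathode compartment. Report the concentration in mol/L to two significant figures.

0.020 M

Ni²⁺/Ni is the cathode, Tl⁺/Tl the anode: E°cell = +0.06 V, n = 2.
Overall reaction: Ni²⁺(aq) + 2 Tl(s) → Ni(s) + 2 Tl⁺(aq); Q = [Tl⁺]^2/[Ni²⁺]^1.
From E = E° − (0.0592/n) log Q: log Q = (E° − E)·n/0.0592 = (+0.06 − (+0.094))·2/0.0592 = -1.1486.
So 1·log[Ni²⁺] = 2·log(0.0381) − log Q = -2.8382 − (-1.1486) = -1.6896; [Ni²⁺] = 10^(-1.6896) ≈ 0.020 M.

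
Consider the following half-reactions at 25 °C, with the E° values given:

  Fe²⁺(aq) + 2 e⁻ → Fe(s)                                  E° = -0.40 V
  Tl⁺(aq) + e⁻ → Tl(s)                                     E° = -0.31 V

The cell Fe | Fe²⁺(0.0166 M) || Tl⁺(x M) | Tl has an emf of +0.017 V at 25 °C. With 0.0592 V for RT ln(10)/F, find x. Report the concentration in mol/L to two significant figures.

0.0075 M

Tl⁺/Tl is the cathode, Fe²⁺/Fe the anode: E°cell = +0.09 V, n = 2.
Overall reaction: 2 Tl⁺(aq) + Fe(s) → 2 Tl(s) + Fe²⁺(aq); Q = [Fe²⁺]^1/[Tl⁺]^2.
From E = E° − (0.0592/n) log Q: log Q = (E° − E)·n/0.0592 = (+0.09 − (+0.017))·2/0.0592 = 2.4662.
So 2·log[Tl⁺] = 1·log(0.0166) − log Q = -1.7799 − (2.4662) = -4.2461; log[Tl⁺] = -4.2461 / 2 = -2.1231; [Tl⁺] = 10^(-2.1231) ≈ 0.0075 M.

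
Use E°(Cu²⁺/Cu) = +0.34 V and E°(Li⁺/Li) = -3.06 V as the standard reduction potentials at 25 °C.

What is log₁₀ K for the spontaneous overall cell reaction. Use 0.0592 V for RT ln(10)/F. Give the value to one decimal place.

Cathode: Cu²⁺/Cu; anode: Li⁺/Li. E°cell = +3.40 V, n = 2.
log K = nE°cell / 0.0592 = (2)(+3.40) / 0.0592 = 114.9.

114.9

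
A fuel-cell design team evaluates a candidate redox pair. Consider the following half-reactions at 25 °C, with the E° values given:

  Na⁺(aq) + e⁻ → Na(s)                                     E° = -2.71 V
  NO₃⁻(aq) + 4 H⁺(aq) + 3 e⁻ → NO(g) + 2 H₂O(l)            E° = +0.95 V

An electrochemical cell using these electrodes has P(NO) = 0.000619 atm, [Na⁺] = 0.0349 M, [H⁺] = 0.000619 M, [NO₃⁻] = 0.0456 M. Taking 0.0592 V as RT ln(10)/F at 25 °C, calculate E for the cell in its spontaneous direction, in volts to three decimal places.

NO₃⁻/NO is the cathode (higher E°), Na⁺/Na the anode: E°cell = +0.95 − (-2.71) = +3.66 V, n = 3.
Overall: NO₃⁻(aq) + 4 H⁺(aq) + 3 Na(s) → NO(g) + 2 H₂O(l) + 3 Na⁺(aq)
Q = P(NO)·[Na⁺]^3 / ([NO₃⁻]·[H⁺]^4); log Q = 6.594.
E = E° − (0.0592/n) log Q = +3.66 − (0.0592/3)(6.594) = +3.530 V.

+3.530 V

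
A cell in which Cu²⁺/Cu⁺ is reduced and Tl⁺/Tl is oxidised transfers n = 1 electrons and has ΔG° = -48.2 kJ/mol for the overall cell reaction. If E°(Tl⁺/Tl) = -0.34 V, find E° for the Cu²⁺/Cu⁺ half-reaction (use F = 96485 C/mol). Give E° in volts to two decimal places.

+0.16 V

E°cell = −ΔG°/(nF) = −(-48.2×10³)/((1)(96485)) = +0.500 V.
Since Cu²⁺/Cu⁺ is the cathode and Tl⁺/Tl the anode, E°cell = E°(Cu²⁺/Cu⁺) − E°(Tl⁺/Tl).
So E°(Cu²⁺/Cu⁺) = E°cell + E°(Tl⁺/Tl) = +0.500 + (-0.34) = +0.16 V.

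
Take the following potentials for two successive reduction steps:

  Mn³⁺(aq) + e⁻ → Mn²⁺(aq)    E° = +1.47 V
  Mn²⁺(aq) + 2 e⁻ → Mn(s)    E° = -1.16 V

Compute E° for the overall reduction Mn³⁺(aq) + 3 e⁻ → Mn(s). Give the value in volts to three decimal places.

-0.283 V

Adding the free-energy changes (−nFE°) of the two steps gives −n₃FE°₃ = −n₁FE°₁ − n₂FE°₂.
E°₃ = (1×+1.47 + 2×-1.16) / 3 = (-0.850) / 3 = -0.283 V.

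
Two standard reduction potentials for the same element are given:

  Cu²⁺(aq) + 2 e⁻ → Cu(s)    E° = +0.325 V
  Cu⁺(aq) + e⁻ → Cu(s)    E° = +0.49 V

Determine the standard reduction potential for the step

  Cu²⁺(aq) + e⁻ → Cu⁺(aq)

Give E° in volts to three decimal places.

+0.160 V

Sequential free energies add, so n₃E°₃ = n₁E°₁ + n₂E°₂.
With n₃ = 2, and the known step contributing 1×(+0.49) V, the unknown satisfies 1·E° = 2×(+0.325) − 1×(+0.49) = +0.160.
E° = +0.160 / 1 = +0.160 V.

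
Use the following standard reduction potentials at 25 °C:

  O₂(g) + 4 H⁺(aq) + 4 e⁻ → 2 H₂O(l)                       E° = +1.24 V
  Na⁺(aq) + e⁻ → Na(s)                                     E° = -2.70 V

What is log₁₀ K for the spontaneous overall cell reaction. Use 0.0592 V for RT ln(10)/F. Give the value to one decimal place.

Cathode: O₂/H₂O; anode: Na⁺/Na. E°cell = +3.94 V, n = 4.
log K = nE°cell / 0.0592 = (4)(+3.94) / 0.0592 = 266.2.

266.2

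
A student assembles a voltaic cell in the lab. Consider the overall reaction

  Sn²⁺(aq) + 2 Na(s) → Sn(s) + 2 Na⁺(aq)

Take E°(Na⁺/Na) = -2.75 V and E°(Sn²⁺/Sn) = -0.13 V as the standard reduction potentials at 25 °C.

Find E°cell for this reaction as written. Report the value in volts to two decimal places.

+2.62 V

The Sn²⁺/Sn couple has the higher reduction potential, so it is the cathode; Na⁺/Na is oxidised at the anode.
E°cell = E°(cathode) − E°(anode) = (-0.13) − (-2.75) = +2.62 V.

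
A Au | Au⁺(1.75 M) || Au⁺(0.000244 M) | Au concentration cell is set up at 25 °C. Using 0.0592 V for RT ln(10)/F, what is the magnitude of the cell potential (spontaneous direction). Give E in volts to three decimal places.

For a concentration cell E°cell = 0. The 1.75 M side is the cathode (reduction is favoured where [Au⁺] is higher).
With n = 1, E = −(0.0592/1) log([Au⁺]ₐₙ/[Au⁺]꜀ₐₜ) = −(0.0592/1) log(0.000244/1.75) = −(0.0592/1)(-3.856) = +0.228 V.

+0.228 V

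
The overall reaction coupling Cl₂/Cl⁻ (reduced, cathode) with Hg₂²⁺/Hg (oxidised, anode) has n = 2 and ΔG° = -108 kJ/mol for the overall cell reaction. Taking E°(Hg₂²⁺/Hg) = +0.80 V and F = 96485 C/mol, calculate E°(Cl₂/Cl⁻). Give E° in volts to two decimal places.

+1.36 V

E°cell = −ΔG°/(nF) = −(-108×10³)/((2)(96485)) = +0.560 V.
Since Cl₂/Cl⁻ is the cathode and Hg₂²⁺/Hg the anode, E°cell = E°(Cl₂/Cl⁻) − E°(Hg₂²⁺/Hg).
So E°(Cl₂/Cl⁻) = E°cell + E°(Hg₂²⁺/Hg) = +0.560 + (+0.80) = +1.36 V.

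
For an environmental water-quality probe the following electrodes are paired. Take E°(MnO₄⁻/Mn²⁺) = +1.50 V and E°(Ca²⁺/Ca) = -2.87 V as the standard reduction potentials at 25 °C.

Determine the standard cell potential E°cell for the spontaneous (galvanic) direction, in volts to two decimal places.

The MnO₄⁻/Mn²⁺ couple has the higher reduction potential, so it is the cathode; Ca²⁺/Ca is oxidised at the anode.
E°cell = E°(cathode) − E°(anode) = (+1.50) − (-2.87) = +4.37 V.

+4.37 V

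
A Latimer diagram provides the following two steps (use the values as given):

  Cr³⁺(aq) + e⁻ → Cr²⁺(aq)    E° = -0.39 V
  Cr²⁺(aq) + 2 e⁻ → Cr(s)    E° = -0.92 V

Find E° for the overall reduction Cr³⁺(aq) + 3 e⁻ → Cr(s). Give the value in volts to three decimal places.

Adding the free-energy changes (−nFE°) of the two steps gives −n₃FE°₃ = −n₁FE°₁ − n₂FE°₂.
E°₃ = (1×-0.39 + 2×-0.92) / 3 = (-2.230) / 3 = -0.743 V.

-0.743 V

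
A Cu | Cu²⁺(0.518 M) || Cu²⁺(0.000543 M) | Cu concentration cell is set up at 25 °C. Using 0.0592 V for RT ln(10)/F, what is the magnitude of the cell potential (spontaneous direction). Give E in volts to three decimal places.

For a concentration cell E°cell = 0. The 0.518 M side is the cathode (reduction is favoured where [Cu²⁺] is higher).
With n = 2, E = −(0.0592/2) log([Cu²⁺]ₐₙ/[Cu²⁺]꜀ₐₜ) = −(0.0592/2) log(0.000543/0.518) = −(0.0592/2)(-2.980) = +0.088 V.

+0.088 V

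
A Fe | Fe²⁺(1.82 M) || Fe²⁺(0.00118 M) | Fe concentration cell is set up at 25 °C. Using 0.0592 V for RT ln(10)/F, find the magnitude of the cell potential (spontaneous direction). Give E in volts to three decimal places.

+0.094 V

For a concentration cell E°cell = 0. The 1.82 M side is the cathode (reduction is favoured where [Fe²⁺] is higher).
With n = 2, E = −(0.0592/2) log([Fe²⁺]ₐₙ/[Fe²⁺]꜀ₐₜ) = −(0.0592/2) log(0.00118/1.82) = −(0.0592/2)(-3.188) = +0.094 V.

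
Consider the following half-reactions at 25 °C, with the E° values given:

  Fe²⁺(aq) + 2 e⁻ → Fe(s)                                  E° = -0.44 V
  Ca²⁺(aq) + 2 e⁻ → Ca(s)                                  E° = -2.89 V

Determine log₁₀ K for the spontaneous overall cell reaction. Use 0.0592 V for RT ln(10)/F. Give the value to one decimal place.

82.8

Cathode: Fe²⁺/Fe; anode: Ca²⁺/Ca. E°cell = +2.45 V, n = 2.
log K = nE°cell / 0.0592 = (2)(+2.45) / 0.0592 = 82.8.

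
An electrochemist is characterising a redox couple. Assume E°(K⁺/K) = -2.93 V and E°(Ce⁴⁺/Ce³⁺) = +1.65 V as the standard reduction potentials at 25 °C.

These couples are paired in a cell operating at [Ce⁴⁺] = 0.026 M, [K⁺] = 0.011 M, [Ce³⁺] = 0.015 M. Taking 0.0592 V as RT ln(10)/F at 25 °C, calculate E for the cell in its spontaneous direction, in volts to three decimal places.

Ce⁴⁺/Ce³⁺ is the cathode (higher E°), K⁺/K the anode: E°cell = +1.65 − (-2.93) = +4.58 V, n = 1.
Overall: Ce⁴⁺(aq) + K(s) → Ce³⁺(aq) + K⁺(aq)
Q = [Ce³⁺]·[K⁺] / ([Ce⁴⁺]); log Q = -2.197.
E = E° − (0.0592/n) log Q = +4.58 − (0.0592/1)(-2.197) = +4.710 V.

+4.710 V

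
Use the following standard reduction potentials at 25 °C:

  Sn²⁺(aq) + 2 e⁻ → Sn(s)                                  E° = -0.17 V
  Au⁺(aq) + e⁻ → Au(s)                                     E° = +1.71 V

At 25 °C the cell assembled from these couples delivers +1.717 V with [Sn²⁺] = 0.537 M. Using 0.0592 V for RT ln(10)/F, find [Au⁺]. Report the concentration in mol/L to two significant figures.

Au⁺/Au is the cathode, Sn²⁺/Sn the anode: E°cell = +1.88 V, n = 2.
Overall reaction: 2 Au⁺(aq) + Sn(s) → 2 Au(s) + Sn²⁺(aq); Q = [Sn²⁺]^1/[Au⁺]^2.
From E = E° − (0.0592/n) log Q: log Q = (E° − E)·n/0.0592 = (+1.88 − (+1.717))·2/0.0592 = 5.5068.
So 2·log[Au⁺] = 1·log(0.537) − log Q = -0.2700 − (5.5068) = -5.7768; log[Au⁺] = -5.7768 / 2 = -2.8884; [Au⁺] = 10^(-2.8884) ≈ 0.0013 M.

0.0013 M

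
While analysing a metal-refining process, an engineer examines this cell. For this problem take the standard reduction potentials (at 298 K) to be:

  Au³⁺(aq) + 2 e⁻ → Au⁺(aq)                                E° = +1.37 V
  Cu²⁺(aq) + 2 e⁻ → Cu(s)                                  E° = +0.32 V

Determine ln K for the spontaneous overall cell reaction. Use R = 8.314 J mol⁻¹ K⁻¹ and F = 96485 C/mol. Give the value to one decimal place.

81.8

Cathode: Au³⁺/Au⁺; anode: Cu²⁺/Cu. E°cell = (+1.37) − (+0.32) = +1.05 V, with n = 2.
ΔG° = −nFE° = −RT ln K, so ln K = nFE°/(RT) = (2)(96485)(+1.05) / ((8.314)(298)) = 81.781.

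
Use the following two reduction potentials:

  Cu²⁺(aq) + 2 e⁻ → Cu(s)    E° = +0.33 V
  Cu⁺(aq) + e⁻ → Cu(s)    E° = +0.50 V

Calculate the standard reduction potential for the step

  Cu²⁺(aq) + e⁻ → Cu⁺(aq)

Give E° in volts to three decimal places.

Sequential free energies add, so n₃E°₃ = n₁E°₁ + n₂E°₂.
With n₃ = 2, and the known step contributing 1×(+0.50) V, the unknown satisfies 1·E° = 2×(+0.33) − 1×(+0.50) = +0.160.
E° = +0.160 / 1 = +0.160 V.

+0.160 V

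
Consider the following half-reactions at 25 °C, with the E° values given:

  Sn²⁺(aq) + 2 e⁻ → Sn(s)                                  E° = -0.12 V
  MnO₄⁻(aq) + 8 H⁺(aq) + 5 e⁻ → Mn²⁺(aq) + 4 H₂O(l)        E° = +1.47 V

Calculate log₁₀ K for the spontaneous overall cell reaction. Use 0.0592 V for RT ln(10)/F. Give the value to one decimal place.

Cathode: MnO₄⁻/Mn²⁺; anode: Sn²⁺/Sn. E°cell = +1.59 V, n = 10.
log K = nE°cell / 0.0592 = (10)(+1.59) / 0.0592 = 268.6.

268.6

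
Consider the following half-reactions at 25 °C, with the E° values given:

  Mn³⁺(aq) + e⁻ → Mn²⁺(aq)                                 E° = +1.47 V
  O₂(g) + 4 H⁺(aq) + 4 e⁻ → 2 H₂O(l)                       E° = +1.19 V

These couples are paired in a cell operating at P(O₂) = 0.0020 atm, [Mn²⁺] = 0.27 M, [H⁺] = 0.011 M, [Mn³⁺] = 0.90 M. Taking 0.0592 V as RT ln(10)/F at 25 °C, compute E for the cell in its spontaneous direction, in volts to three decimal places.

+0.467 V

Mn³⁺/Mn²⁺ is the cathode (higher E°), O₂/H₂O the anode: E°cell = +1.47 − (+1.19) = +0.28 V, n = 4.
Overall: 4 Mn³⁺(aq) + 2 H₂O(l) → 4 Mn²⁺(aq) + O₂(g) + 4 H⁺(aq)
Q = [Mn²⁺]^4·P(O₂)·[H⁺]^4 / ([Mn³⁺]^4); log Q = -12.625.
E = E° − (0.0592/n) log Q = +0.28 − (0.0592/4)(-12.625) = +0.467 V.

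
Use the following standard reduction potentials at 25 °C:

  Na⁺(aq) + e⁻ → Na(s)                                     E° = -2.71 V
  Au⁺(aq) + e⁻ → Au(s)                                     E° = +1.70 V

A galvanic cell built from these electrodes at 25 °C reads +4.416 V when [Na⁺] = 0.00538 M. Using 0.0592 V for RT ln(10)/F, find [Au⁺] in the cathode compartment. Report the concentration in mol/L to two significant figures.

0.0068 M

Au⁺/Au is the cathode, Na⁺/Na the anode: E°cell = +4.41 V, n = 1.
Overall reaction: Au⁺(aq) + Na(s) → Au(s) + Na⁺(aq); Q = [Na⁺]^1/[Au⁺]^1.
From E = E° − (0.0592/n) log Q: log Q = (E° − E)·n/0.0592 = (+4.41 − (+4.416))·1/0.0592 = -0.1014.
So 1·log[Au⁺] = 1·log(0.00538) − log Q = -2.2692 − (-0.1014) = -2.1678; [Au⁺] = 10^(-2.1678) ≈ 0.0068 M.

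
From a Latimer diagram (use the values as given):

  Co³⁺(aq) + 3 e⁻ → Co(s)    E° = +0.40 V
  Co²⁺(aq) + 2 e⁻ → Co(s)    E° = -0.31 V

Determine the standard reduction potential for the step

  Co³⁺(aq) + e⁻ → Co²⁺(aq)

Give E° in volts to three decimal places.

+1.820 V

Sequential free energies add, so n₃E°₃ = n₁E°₁ + n₂E°₂.
With n₃ = 3, and the known step contributing 2×(-0.31) V, the unknown satisfies 1·E° = 3×(+0.40) − 2×(-0.31) = +1.820.
E° = +1.820 / 1 = +1.820 V.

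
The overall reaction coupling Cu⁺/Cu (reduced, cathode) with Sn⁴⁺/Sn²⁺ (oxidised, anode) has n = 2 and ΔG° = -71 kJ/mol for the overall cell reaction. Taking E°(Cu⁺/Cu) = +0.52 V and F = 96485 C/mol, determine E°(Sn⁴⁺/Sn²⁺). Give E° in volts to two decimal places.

+0.15 V

E°cell = −ΔG°/(nF) = −(-71×10³)/((2)(96485)) = +0.368 V.
Since Cu⁺/Cu is the cathode and Sn⁴⁺/Sn²⁺ the anode, E°cell = E°(Cu⁺/Cu) − E°(Sn⁴⁺/Sn²⁺).
So E°(Sn⁴⁺/Sn²⁺) = E°(Cu⁺/Cu) − E°cell = (+0.52) − (+0.368) = +0.15 V.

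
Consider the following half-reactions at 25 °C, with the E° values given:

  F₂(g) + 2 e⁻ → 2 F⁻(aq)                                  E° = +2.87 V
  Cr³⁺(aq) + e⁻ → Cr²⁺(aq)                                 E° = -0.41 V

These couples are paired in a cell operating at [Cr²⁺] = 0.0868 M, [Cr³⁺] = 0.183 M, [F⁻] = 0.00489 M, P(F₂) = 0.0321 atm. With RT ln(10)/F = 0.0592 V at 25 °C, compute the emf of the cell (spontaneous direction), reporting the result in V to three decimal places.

F₂/F⁻ is the cathode (higher E°), Cr³⁺/Cr²⁺ the anode: E°cell = +2.87 − (-0.41) = +3.28 V, n = 2.
Overall: F₂(g) + 2 Cr²⁺(aq) → 2 F⁻(aq) + 2 Cr³⁺(aq)
Q = [F⁻]^2·[Cr³⁺]^2 / (P(F₂)·[Cr²⁺]^2); log Q = -2.480.
E = E° − (0.0592/n) log Q = +3.28 − (0.0592/2)(-2.480) = +3.353 V.

+3.353 V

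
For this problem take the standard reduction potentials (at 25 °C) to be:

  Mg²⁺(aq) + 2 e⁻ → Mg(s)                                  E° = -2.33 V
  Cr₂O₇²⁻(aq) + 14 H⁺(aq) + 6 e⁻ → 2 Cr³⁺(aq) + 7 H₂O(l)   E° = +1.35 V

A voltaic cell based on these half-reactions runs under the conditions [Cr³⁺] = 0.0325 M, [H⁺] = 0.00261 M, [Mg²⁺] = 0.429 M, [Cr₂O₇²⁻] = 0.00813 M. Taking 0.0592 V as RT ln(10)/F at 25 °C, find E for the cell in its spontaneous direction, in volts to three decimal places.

Cr₂O₇²⁻/Cr³⁺ is the cathode (higher E°), Mg²⁺/Mg the anode: E°cell = +1.35 − (-2.33) = +3.68 V, n = 6.
Overall: Cr₂O₇²⁻(aq) + 14 H⁺(aq) + 3 Mg(s) → 2 Cr³⁺(aq) + 7 H₂O(l) + 3 Mg²⁺(aq)
Q = [Cr³⁺]^2·[Mg²⁺]^3 / ([Cr₂O₇²⁻]·[H⁺]^14); log Q = 34.178.
E = E° − (0.0592/n) log Q = +3.68 − (0.0592/6)(34.178) = +3.343 V.

+3.343 V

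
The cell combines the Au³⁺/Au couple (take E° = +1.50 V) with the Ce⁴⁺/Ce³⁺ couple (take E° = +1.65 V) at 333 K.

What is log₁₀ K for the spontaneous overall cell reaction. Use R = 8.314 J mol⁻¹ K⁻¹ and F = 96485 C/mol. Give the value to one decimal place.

Cathode: Ce⁴⁺/Ce³⁺; anode: Au³⁺/Au. E°cell = (+1.65) − (+1.50) = +0.15 V, with n = 3.
ΔG° = −nFE° = −RT ln K, so ln K = nFE°/(RT) = (3)(96485)(+0.15) / ((8.314)(333)) = 15.683.
log₁₀ K = 15.683 / ln 10 = 6.8.

6.8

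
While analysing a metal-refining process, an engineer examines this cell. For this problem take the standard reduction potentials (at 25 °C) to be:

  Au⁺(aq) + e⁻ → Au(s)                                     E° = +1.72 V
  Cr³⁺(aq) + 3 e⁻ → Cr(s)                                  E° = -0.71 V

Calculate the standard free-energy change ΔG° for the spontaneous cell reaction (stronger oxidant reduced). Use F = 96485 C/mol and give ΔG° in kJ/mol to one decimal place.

Au⁺/Au (E° = +1.72 V) is the cathode; Cr³⁺/Cr (E° = -0.71 V) is the anode, so E°cell = +2.43 V.
Balancing electrons gives n = 3 (lcm of 1 and 3).
ΔG° = −nFE° = −(3)(96485)(+2.43) = -703,376 J = -703.4 kJ/mol.

-703.4 kJ/mol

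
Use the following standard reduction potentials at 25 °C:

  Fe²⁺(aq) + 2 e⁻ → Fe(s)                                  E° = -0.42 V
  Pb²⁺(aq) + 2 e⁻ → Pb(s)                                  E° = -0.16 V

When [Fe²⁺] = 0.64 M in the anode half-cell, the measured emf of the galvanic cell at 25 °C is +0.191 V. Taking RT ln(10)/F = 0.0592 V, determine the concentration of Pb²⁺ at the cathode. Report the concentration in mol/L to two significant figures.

Pb²⁺/Pb is the cathode, Fe²⁺/Fe the anode: E°cell = +0.26 V, n = 2.
Overall reaction: Pb²⁺(aq) + Fe(s) → Pb(s) + Fe²⁺(aq); Q = [Fe²⁺]^1/[Pb²⁺]^1.
From E = E° − (0.0592/n) log Q: log Q = (E° − E)·n/0.0592 = (+0.26 − (+0.191))·2/0.0592 = 2.3311.
So 1·log[Pb²⁺] = 1·log(0.64) − log Q = -0.1938 − (2.3311) = -2.5249; [Pb²⁺] = 10^(-2.5249) ≈ 0.0030 M.

0.0030 M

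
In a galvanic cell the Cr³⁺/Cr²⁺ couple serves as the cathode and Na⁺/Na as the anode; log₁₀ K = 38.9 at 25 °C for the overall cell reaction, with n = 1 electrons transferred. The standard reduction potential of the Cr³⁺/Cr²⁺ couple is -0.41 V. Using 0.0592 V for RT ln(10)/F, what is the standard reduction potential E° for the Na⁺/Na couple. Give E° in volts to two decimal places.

-2.71 V

E°cell = (0.0592/n)·log K = (0.0592/1)(38.9) = +2.303 V.
Since Cr³⁺/Cr²⁺ is the cathode and Na⁺/Na the anode, E°cell = E°(Cr³⁺/Cr²⁺) − E°(Na⁺/Na).
So E°(Na⁺/Na) = E°(Cr³⁺/Cr²⁺) − E°cell = (-0.41) − (+2.303) = -2.71 V.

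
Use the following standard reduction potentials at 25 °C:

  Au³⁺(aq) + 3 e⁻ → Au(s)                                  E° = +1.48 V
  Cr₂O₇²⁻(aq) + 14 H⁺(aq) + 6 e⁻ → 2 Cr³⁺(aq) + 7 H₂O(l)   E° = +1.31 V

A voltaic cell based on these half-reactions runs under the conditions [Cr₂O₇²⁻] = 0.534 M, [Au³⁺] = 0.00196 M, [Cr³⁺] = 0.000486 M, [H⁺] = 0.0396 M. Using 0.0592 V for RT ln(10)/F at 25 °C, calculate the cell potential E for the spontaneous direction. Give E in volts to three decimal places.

+0.248 V

Au³⁺/Au is the cathode (higher E°), Cr₂O₇²⁻/Cr³⁺ the anode: E°cell = +1.48 − (+1.31) = +0.17 V, n = 6.
Overall: 2 Au³⁺(aq) + 2 Cr³⁺(aq) + 7 H₂O(l) → 2 Au(s) + Cr₂O₇²⁻(aq) + 14 H⁺(aq)
Q = [Cr₂O₇²⁻]·[H⁺]^14 / ([Au³⁺]^2·[Cr³⁺]^2); log Q = -7.863.
E = E° − (0.0592/n) log Q = +0.17 − (0.0592/6)(-7.863) = +0.248 V.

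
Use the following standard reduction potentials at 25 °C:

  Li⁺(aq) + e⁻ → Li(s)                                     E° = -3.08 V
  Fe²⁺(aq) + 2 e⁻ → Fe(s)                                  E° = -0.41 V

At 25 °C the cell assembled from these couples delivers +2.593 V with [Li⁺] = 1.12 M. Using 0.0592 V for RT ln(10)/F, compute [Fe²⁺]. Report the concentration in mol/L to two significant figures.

Fe²⁺/Fe is the cathode, Li⁺/Li the anode: E°cell = +2.67 V, n = 2.
Overall reaction: Fe²⁺(aq) + 2 Li(s) → Fe(s) + 2 Li⁺(aq); Q = [Li⁺]^2/[Fe²⁺]^1.
From E = E° − (0.0592/n) log Q: log Q = (E° − E)·n/0.0592 = (+2.67 − (+2.593))·2/0.0592 = 2.6014.
So 1·log[Fe²⁺] = 2·log(1.12) − log Q = 0.0984 − (2.6014) = -2.5030; [Fe²⁺] = 10^(-2.5030) ≈ 0.0031 M.

0.0031 M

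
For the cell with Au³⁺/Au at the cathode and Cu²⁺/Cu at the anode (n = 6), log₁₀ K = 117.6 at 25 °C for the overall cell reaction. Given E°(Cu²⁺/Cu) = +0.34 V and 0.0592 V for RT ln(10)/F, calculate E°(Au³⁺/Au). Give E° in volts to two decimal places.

+1.50 V

E°cell = (0.0592/n)·log K = (0.0592/6)(117.6) = +1.160 V.
Since Au³⁺/Au is the cathode and Cu²⁺/Cu the anode, E°cell = E°(Au³⁺/Au) − E°(Cu²⁺/Cu).
So E°(Au³⁺/Au) = E°cell + E°(Cu²⁺/Cu) = +1.160 + (+0.34) = +1.50 V.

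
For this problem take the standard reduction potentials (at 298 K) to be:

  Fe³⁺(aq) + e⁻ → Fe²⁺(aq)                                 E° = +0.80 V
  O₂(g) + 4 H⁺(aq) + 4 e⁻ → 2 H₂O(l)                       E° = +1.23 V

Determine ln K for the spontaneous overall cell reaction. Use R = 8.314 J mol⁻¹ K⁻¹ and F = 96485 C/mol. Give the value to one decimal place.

67.0

Cathode: O₂/H₂O; anode: Fe³⁺/Fe²⁺. E°cell = (+1.23) − (+0.80) = +0.43 V, with n = 4.
ΔG° = −nFE° = −RT ln K, so ln K = nFE°/(RT) = (4)(96485)(+0.43) / ((8.314)(298)) = 66.983.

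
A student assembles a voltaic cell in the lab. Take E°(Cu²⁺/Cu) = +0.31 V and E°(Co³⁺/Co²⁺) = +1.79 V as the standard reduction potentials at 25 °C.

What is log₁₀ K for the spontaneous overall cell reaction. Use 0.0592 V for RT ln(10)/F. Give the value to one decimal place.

50.0

Cathode: Co³⁺/Co²⁺; anode: Cu²⁺/Cu. E°cell = +1.48 V, n = 2.
log K = nE°cell / 0.0592 = (2)(+1.48) / 0.0592 = 50.0.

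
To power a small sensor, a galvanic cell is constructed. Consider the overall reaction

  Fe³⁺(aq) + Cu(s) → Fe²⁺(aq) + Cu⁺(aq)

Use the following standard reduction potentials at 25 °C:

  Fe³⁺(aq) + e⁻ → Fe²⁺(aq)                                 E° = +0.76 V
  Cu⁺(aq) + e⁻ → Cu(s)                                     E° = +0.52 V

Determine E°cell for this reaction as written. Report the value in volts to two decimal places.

The Fe³⁺/Fe²⁺ couple has the higher reduction potential, so it is the cathode; Cu⁺/Cu is oxidised at the anode.
E°cell = E°(cathode) − E°(anode) = (+0.76) − (+0.52) = +0.24 V.
Since E°cell > 0, the reaction is spontaneous under standard conditions.

+0.24 V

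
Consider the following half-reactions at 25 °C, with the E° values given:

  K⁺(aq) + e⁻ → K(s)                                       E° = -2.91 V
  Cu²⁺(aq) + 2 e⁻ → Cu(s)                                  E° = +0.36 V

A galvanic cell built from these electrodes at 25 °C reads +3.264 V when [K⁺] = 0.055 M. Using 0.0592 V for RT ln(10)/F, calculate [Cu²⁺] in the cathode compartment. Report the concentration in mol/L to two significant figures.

0.0019 M

Cu²⁺/Cu is the cathode, K⁺/K the anode: E°cell = +3.27 V, n = 2.
Overall reaction: Cu²⁺(aq) + 2 K(s) → Cu(s) + 2 K⁺(aq); Q = [K⁺]^2/[Cu²⁺]^1.
From E = E° − (0.0592/n) log Q: log Q = (E° − E)·n/0.0592 = (+3.27 − (+3.264))·2/0.0592 = 0.2027.
So 1·log[Cu²⁺] = 2·log(0.055) − log Q = -2.5193 − (0.2027) = -2.7220; [Cu²⁺] = 10^(-2.7220) ≈ 0.0019 M.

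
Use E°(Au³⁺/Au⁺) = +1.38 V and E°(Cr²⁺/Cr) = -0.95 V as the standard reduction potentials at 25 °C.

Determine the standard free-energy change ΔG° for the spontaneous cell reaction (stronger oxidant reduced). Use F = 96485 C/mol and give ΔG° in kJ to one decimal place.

Au³⁺/Au⁺ (E° = +1.38 V) is the cathode; Cr²⁺/Cr (E° = -0.95 V) is the anode, so E°cell = +2.33 V.
Balancing electrons gives n = 2 (lcm of 2 and 2).
ΔG° = −nFE° = −(2)(96485)(+2.33) = -449,620 J = -449.6 kJ.

-449.6 kJ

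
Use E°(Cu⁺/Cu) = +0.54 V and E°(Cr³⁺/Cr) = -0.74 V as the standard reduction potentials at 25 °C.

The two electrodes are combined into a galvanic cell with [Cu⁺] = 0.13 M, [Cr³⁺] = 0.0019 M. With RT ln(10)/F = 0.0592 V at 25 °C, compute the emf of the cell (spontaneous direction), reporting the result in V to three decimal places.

Cu⁺/Cu is the cathode (higher E°), Cr³⁺/Cr the anode: E°cell = +0.54 − (-0.74) = +1.28 V, n = 3.
Overall: 3 Cu⁺(aq) + Cr(s) → 3 Cu(s) + Cr³⁺(aq)
Q = [Cr³⁺] / ([Cu⁺]^3); log Q = -0.063.
E = E° − (0.0592/n) log Q = +1.28 − (0.0592/3)(-0.063) = +1.281 V.

+1.281 V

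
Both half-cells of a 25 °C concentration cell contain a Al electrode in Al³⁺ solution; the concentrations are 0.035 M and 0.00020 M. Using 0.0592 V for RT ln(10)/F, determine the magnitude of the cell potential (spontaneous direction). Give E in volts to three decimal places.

For a concentration cell E°cell = 0. The 0.035 M side is the cathode (reduction is favoured where [Al³⁺] is higher).
With n = 3, E = −(0.0592/3) log([Al³⁺]ₐₙ/[Al³⁺]꜀ₐₜ) = −(0.0592/3) log(0.0002/0.035) = −(0.0592/3)(-2.243) = +0.044 V.

+0.044 V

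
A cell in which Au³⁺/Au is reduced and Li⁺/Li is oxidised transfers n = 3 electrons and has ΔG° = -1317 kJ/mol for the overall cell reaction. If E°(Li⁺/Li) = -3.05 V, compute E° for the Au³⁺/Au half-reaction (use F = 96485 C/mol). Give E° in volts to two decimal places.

E°cell = −ΔG°/(nF) = −(-1317×10³)/((3)(96485)) = +4.550 V.
Since Au³⁺/Au is the cathode and Li⁺/Li the anode, E°cell = E°(Au³⁺/Au) − E°(Li⁺/Li).
So E°(Au³⁺/Au) = E°cell + E°(Li⁺/Li) = +4.550 + (-3.05) = +1.50 V.

+1.50 V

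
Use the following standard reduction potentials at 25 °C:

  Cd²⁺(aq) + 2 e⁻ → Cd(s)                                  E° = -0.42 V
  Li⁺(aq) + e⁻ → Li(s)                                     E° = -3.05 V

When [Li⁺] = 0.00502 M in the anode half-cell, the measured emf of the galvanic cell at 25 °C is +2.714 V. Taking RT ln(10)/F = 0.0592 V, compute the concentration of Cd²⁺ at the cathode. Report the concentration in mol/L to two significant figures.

0.017 M

Cd²⁺/Cd is the cathode, Li⁺/Li the anode: E°cell = +2.63 V, n = 2.
Overall reaction: Cd²⁺(aq) + 2 Li(s) → Cd(s) + 2 Li⁺(aq); Q = [Li⁺]^2/[Cd²⁺]^1.
From E = E° − (0.0592/n) log Q: log Q = (E° − E)·n/0.0592 = (+2.63 − (+2.714))·2/0.0592 = -2.8378.
So 1·log[Cd²⁺] = 2·log(0.00502) − log Q = -4.5986 − (-2.8378) = -1.7608; [Cd²⁺] = 10^(-1.7608) ≈ 0.017 M.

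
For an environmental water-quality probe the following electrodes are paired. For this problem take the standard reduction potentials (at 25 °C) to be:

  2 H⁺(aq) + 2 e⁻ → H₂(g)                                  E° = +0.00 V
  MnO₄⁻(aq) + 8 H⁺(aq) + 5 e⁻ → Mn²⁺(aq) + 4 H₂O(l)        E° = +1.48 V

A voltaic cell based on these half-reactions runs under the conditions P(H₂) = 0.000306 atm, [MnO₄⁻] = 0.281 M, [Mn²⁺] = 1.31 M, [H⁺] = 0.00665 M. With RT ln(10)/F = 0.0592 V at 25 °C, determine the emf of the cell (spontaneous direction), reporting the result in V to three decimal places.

+1.291 V

MnO₄⁻/Mn²⁺ is the cathode (higher E°), H⁺/H₂ the anode: E°cell = +1.48 − (+0.00) = +1.48 V, n = 10.
Overall: 2 MnO₄⁻(aq) + 6 H⁺(aq) + 5 H₂(g) → 2 Mn²⁺(aq) + 8 H₂O(l)
Q = [Mn²⁺]^2 / ([MnO₄⁻]^2·[H⁺]^6·P(H₂)^5); log Q = 31.972.
E = E° − (0.0592/n) log Q = +1.48 − (0.0592/10)(31.972) = +1.291 V.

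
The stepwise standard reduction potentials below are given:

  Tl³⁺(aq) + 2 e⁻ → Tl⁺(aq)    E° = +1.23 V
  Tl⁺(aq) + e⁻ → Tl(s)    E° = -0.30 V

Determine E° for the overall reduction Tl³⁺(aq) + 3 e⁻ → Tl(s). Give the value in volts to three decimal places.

+0.720 V

Adding the free-energy changes (−nFE°) of the two steps gives −n₃FE°₃ = −n₁FE°₁ − n₂FE°₂.
E°₃ = (2×+1.23 + 1×-0.30) / 3 = (+2.160) / 3 = +0.720 V.
Simply averaging or adding the two E° values would be wrong; the electron-weighted sum is required.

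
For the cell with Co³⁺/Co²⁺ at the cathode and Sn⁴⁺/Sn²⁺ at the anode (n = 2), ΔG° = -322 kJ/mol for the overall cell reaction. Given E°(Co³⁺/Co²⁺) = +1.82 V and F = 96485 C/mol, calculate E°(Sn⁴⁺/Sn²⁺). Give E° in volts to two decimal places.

+0.15 V

E°cell = −ΔG°/(nF) = −(-322×10³)/((2)(96485)) = +1.669 V.
Since Co³⁺/Co²⁺ is the cathode and Sn⁴⁺/Sn²⁺ the anode, E°cell = E°(Co³⁺/Co²⁺) − E°(Sn⁴⁺/Sn²⁺).
So E°(Sn⁴⁺/Sn²⁺) = E°(Co³⁺/Co²⁺) − E°cell = (+1.82) − (+1.669) = +0.15 V.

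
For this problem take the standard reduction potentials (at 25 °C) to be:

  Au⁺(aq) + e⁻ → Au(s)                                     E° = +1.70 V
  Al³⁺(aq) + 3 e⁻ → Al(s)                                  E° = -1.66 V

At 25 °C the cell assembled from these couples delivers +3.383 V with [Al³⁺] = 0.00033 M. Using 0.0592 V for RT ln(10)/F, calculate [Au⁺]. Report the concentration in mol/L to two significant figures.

0.17 M

Au⁺/Au is the cathode, Al³⁺/Al the anode: E°cell = +3.36 V, n = 3.
Overall reaction: 3 Au⁺(aq) + Al(s) → 3 Au(s) + Al³⁺(aq); Q = [Al³⁺]^1/[Au⁺]^3.
From E = E° − (0.0592/n) log Q: log Q = (E° − E)·n/0.0592 = (+3.36 − (+3.383))·3/0.0592 = -1.1655.
So 3·log[Au⁺] = 1·log(0.00033) − log Q = -3.4815 − (-1.1655) = -2.3160; log[Au⁺] = -2.3160 / 3 = -0.7720; [Au⁺] = 10^(-0.7720) ≈ 0.17 M.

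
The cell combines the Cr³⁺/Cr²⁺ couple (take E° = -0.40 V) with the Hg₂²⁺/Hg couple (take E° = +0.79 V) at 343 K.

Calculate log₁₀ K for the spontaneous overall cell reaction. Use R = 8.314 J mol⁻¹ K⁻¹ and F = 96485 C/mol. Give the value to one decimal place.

Cathode: Hg₂²⁺/Hg; anode: Cr³⁺/Cr²⁺. E°cell = (+0.79) − (-0.40) = +1.19 V, with n = 2.
ΔG° = −nFE° = −RT ln K, so ln K = nFE°/(RT) = (2)(96485)(+1.19) / ((8.314)(343)) = 80.525.
log₁₀ K = 80.525 / ln 10 = 35.0.

35.0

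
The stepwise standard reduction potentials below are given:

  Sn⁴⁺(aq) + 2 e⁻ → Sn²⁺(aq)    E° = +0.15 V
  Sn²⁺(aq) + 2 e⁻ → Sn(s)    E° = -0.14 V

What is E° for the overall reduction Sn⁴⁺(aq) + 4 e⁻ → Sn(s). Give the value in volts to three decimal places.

+0.005 V

Since ΔG° = −nFE° is additive over sequential reductions, n₃E°₃ = n₁E°₁ + n₂E°₂.
E°₃ = (2×+0.15 + 2×-0.14) / 4 = (+0.020) / 4 = +0.005 V.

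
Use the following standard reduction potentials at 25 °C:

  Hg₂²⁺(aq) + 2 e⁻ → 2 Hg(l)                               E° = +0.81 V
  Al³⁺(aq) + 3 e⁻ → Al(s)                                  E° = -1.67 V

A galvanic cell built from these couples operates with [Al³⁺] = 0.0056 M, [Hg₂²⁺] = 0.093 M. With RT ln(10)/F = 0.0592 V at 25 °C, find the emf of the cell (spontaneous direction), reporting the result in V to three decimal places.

+2.494 V

Hg₂²⁺/Hg is the cathode (higher E°), Al³⁺/Al the anode: E°cell = +0.81 − (-1.67) = +2.48 V, n = 6.
Overall: 3 Hg₂²⁺(aq) + 2 Al(s) → 6 Hg(l) + 2 Al³⁺(aq)
Q = [Al³⁺]^2 / ([Hg₂²⁺]^3); log Q = -1.409.
E = E° − (0.0592/n) log Q = +2.48 − (0.0592/6)(-1.409) = +2.494 V.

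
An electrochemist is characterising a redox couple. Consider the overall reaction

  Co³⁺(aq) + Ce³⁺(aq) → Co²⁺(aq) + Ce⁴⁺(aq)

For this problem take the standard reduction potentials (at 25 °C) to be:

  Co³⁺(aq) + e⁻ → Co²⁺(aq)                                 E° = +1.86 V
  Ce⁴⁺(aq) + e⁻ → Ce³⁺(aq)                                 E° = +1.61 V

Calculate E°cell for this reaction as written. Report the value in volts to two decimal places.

The Co³⁺/Co²⁺ couple has the higher reduction potential, so it is the cathode; Ce⁴⁺/Ce³⁺ is oxidised at the anode.
E°cell = E°(cathode) − E°(anode) = (+1.86) − (+1.61) = +0.25 V.

+0.25 V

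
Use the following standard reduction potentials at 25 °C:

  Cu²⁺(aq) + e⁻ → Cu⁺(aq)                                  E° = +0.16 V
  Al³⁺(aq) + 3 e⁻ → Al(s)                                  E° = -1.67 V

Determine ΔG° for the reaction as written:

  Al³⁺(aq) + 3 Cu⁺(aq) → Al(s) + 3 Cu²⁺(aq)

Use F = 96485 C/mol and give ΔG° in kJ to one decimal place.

+529.7 kJ

As written, Al³⁺/Al is reduced (cathode) and Cu²⁺/Cu⁺ is oxidised (anode), so E°cell = (-1.67) − (+0.16) = -1.83 V.
Balancing electrons gives n = 3.
ΔG° = −nFE° = −(3)(96485)(-1.83) = 529,703 J = +529.7 kJ.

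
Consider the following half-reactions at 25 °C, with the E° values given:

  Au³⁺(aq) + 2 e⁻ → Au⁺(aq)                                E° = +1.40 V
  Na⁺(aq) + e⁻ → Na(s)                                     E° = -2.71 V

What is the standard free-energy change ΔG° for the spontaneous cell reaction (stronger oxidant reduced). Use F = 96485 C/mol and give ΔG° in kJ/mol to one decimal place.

-793.1 kJ/mol

Au³⁺/Au⁺ (E° = +1.40 V) is the cathode; Na⁺/Na (E° = -2.71 V) is the anode, so E°cell = +4.11 V.
Balancing electrons gives n = 2 (lcm of 2 and 1).
ΔG° = −nFE° = −(2)(96485)(+4.11) = -793,107 J = -793.1 kJ/mol.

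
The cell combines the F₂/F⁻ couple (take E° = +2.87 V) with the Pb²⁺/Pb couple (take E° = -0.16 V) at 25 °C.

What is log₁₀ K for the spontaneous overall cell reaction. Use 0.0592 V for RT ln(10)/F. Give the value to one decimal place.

Cathode: F₂/F⁻; anode: Pb²⁺/Pb. E°cell = +3.03 V, n = 2.
log K = nE°cell / 0.0592 = (2)(+3.03) / 0.0592 = 102.4.

102.4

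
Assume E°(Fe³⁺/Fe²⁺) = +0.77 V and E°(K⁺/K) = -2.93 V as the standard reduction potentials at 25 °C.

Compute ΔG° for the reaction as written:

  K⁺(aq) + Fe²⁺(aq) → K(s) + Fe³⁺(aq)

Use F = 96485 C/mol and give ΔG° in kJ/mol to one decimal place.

+357.0 kJ/mol

As written, K⁺/K is reduced (cathode) and Fe³⁺/Fe²⁺ is oxidised (anode), so E°cell = (-2.93) − (+0.77) = -3.70 V.
Balancing electrons gives n = 1.
ΔG° = −nFE° = −(1)(96485)(-3.70) = 356,994 J = +357.0 kJ/mol.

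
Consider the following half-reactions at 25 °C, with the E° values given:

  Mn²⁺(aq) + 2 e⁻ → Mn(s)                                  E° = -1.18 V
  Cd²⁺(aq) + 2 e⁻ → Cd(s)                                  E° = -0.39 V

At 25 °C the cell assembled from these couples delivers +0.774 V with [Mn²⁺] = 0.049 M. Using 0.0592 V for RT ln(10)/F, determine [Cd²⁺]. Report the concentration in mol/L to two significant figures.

0.014 M

Cd²⁺/Cd is the cathode, Mn²⁺/Mn the anode: E°cell = +0.79 V, n = 2.
Overall reaction: Cd²⁺(aq) + Mn(s) → Cd(s) + Mn²⁺(aq); Q = [Mn²⁺]^1/[Cd²⁺]^1.
From E = E° − (0.0592/n) log Q: log Q = (E° − E)·n/0.0592 = (+0.79 − (+0.774))·2/0.0592 = 0.5405.
So 1·log[Cd²⁺] = 1·log(0.049) − log Q = -1.3098 − (0.5405) = -1.8503; [Cd²⁺] = 10^(-1.8503) ≈ 0.014 M.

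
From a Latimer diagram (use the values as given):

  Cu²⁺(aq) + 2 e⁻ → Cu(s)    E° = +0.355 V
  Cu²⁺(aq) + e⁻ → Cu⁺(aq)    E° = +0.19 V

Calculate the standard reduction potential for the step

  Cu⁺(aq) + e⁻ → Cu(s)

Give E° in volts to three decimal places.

Sequential free energies add, so n₃E°₃ = n₁E°₁ + n₂E°₂.
With n₃ = 2, and the known step contributing 1×(+0.19) V, the unknown satisfies 1·E° = 2×(+0.355) − 1×(+0.19) = +0.520.
E° = +0.520 / 1 = +0.520 V.

+0.520 V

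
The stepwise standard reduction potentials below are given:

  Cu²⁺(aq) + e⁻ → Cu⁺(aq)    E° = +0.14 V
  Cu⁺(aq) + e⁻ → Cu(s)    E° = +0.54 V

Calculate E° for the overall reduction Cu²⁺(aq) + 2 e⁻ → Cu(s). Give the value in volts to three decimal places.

Adding the free-energy changes (−nFE°) of the two steps gives −n₃FE°₃ = −n₁FE°₁ − n₂FE°₂.
E°₃ = (1×+0.14 + 1×+0.54) / 2 = (+0.680) / 2 = +0.340 V.

+0.340 V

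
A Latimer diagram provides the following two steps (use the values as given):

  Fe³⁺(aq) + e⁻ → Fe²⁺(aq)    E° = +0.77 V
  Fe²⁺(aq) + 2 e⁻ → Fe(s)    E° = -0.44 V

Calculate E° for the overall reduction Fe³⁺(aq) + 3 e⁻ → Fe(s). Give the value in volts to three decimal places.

Adding the free-energy changes (−nFE°) of the two steps gives −n₃FE°₃ = −n₁FE°₁ − n₂FE°₂.
E°₃ = (1×+0.77 + 2×-0.44) / 3 = (-0.110) / 3 = -0.037 V.

-0.037 V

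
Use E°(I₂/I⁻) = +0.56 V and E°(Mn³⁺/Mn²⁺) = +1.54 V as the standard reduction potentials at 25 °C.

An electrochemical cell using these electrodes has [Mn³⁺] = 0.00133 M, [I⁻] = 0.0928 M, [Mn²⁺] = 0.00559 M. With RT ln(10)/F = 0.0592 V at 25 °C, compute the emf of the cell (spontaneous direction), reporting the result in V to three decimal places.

+0.882 V

Mn³⁺/Mn²⁺ is the cathode (higher E°), I₂/I⁻ the anode: E°cell = +1.54 − (+0.56) = +0.98 V, n = 2.
Overall: 2 Mn³⁺(aq) + 2 I⁻(aq) → 2 Mn²⁺(aq) + I₂(s)
Q = [Mn²⁺]^2 / ([Mn³⁺]^2·[I⁻]^2); log Q = 3.312.
E = E° − (0.0592/n) log Q = +0.98 − (0.0592/2)(3.312) = +0.882 V.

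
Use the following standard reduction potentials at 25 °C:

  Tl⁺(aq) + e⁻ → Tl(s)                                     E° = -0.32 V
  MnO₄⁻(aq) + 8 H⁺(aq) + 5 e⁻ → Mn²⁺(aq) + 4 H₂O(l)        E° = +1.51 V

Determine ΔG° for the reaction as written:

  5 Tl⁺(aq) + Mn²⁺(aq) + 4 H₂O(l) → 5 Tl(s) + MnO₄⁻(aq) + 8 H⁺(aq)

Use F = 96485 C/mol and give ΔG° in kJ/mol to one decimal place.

+882.8 kJ/mol

As written, Tl⁺/Tl is reduced (cathode) and MnO₄⁻/Mn²⁺ is oxidised (anode), so E°cell = (-0.32) − (+1.51) = -1.83 V.
Balancing electrons gives n = 5.
ΔG° = −nFE° = −(5)(96485)(-1.83) = 882,838 J = +882.8 kJ/mol.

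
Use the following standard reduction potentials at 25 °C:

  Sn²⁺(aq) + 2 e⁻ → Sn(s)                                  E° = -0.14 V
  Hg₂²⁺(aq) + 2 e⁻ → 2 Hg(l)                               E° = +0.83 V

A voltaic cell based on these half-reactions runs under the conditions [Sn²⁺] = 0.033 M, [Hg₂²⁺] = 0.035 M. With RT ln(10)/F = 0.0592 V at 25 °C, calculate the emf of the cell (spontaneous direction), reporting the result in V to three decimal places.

+0.971 V

Hg₂²⁺/Hg is the cathode (higher E°), Sn²⁺/Sn the anode: E°cell = +0.83 − (-0.14) = +0.97 V, n = 2.
Overall: Hg₂²⁺(aq) + Sn(s) → 2 Hg(l) + Sn²⁺(aq)
Q = [Sn²⁺] / ([Hg₂²⁺]); log Q = -0.026.
E = E° − (0.0592/n) log Q = +0.97 − (0.0592/2)(-0.026) = +0.971 V.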